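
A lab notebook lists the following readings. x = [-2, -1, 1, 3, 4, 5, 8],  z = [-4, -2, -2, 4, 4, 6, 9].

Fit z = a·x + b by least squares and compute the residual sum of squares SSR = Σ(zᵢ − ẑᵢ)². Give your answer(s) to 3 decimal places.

Forming MᵀM = [[120, 18]; [18, 7]] and Mᵀz = [138, 15]ᵀ gives MᵀM·[a, b]ᵀ = Mᵀz.
det = 120·7 − 18² = 516.
a = (138·7 − 18·15)/516 = 58/43; b = (120·15 − 18·138)/516 = -57/43.
Residuals: 1/43, 29/43, -87/43, 55/43, -3/43, 25/43, -20/43; SSR = 290/43.

SSR = 6.744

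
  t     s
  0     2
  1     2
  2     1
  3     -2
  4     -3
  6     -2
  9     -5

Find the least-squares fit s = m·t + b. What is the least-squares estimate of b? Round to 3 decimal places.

b = 1.847

From the data, Σt·t = 147, Σt = 25, Σ1 = 7.
Right-hand side: Σt·s = -71, Σs = -7.
MᵀM·[m, b]ᵀ = Mᵀs becomes [[147, 25]; [25, 7]]·[m, b]ᵀ = [-71, -7]ᵀ.
Eliminating b: 7·(row 1) − 25·(row 2) gives 404·m = 7·(-71) − 25·(-7) = -322, so m = -161/202.
Then b = ((-7) − 25·(-161/202))/7 = 373/202.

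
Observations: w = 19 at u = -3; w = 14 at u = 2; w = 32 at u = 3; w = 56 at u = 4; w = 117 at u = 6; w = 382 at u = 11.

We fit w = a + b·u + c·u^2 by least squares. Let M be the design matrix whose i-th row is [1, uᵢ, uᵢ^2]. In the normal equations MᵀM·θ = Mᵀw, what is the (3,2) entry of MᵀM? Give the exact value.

1619

Row 3 ↔ basis u^2, column 2 ↔ basis u, so (MᵀM)_{3,2} = Σᵢ (u^2)·(u) = (9)·(-3) + (4)·(2) + (9)·(3) + (16)·(4) + (36)·(6) + (121)·(11) = 1619.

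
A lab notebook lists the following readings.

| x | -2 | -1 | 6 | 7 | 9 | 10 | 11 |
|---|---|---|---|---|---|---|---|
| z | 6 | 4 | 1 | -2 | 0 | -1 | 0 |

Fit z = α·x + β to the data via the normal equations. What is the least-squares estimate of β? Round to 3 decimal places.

β = 3.930

Setting ∂/∂α … = 0 gives: 392·α + 40·β = -34;  40·α + 7·β = 8.
Determinant 392·7 − 40² = 1144.
α = ((-34)·7 − 40·8)/1144 = -279/572; β = (392·8 − 40·(-34))/1144 = 562/143.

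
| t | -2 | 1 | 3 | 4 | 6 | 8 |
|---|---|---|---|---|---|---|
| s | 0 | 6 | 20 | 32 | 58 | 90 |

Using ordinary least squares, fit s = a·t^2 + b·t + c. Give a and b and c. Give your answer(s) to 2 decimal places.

a = 0.97, b = 3.31, c = 2.37

Entries of MᵀM: Σt^2·t^2 = 5746, Σt^2·t = 812, Σt^2 = 130, Σt·t = 130, Σt = 20, Σ1 = 6.
Right-hand side: Σt^2·s = 8546, Σt·s = 1262, Σs = 206.
Inverting the 3×3 Gram matrix, [a, b, c]ᵀ = [15266/15801, 52265/15801, 12507/5267]ᵀ.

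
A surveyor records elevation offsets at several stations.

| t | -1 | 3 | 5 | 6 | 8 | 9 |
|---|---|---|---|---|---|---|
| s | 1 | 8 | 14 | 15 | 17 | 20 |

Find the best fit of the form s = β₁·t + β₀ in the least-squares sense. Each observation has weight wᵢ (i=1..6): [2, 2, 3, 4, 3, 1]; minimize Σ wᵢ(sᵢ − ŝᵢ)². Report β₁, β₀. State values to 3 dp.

Entries of AᵀWA: Σwᵢ·t·t = 512, Σwᵢ·t = 76, Σwᵢ·1 = 15.
Right-hand side: Σwᵢ·t·s = 1204, Σwᵢ·s = 191.
So AᵀWA·[β₁, β₀]ᵀ = AᵀWs: [[512, 76]; [76, 15]]·[β₁, β₀]ᵀ = [1204, 191]ᵀ.
Determinant 512·15 − 76² = 1904.
β₁ = (1204·15 − 76·191)/1904 = 443/238; β₀ = (512·191 − 76·1204)/1904 = 393/119.

β₁ = 1.861, β₀ = 3.303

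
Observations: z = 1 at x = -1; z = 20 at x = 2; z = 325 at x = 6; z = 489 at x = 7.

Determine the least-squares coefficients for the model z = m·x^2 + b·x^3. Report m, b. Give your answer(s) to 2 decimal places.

Compute the Gram sums: Σx^2·x^2 = 3714, Σx^2·x^3 = 24614, Σx^3·x^3 = 164370.
And Σx^2·z = 35742, Σx^3·z = 238086.
det = 3714·164370 − 24614² = 4621184.
m = (35742·164370 − 24614·238086)/4621184 = 1832967/577648; b = (3714·238086 − 24614·35742)/4621184 = 562227/577648.

m = 3.17, b = 0.97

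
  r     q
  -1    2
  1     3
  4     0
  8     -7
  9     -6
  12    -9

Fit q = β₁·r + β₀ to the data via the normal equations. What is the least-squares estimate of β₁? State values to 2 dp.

Sums needed: Σr·r = 307, Σr = 33, Σ1 = 6.
Moment sums: Σr·q = -217, Σq = -17.
Normal equations: [[307, 33]; [33, 6]]·[β₁, β₀]ᵀ = [-217, -17]ᵀ.
Eliminating β₀: 6·(row 1) − 33·(row 2) gives 753·β₁ = 6·(-217) − 33·(-17) = -741, so β₁ = -247/251.
Then β₀ = ((-17) − 33·(-247/251))/6 = 1942/753.

β₁ = -0.98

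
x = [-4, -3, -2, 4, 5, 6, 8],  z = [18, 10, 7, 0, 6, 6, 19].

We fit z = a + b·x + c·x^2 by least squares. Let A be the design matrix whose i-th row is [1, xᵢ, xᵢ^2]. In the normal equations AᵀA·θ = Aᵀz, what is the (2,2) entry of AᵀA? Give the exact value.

170

Row 2 ↔ basis x, column 2 ↔ basis x, so (AᵀA)_{2,2} = Σᵢ (x)·(x) = (-4)·(-4) + (-3)·(-3) + (-2)·(-2) + (4)·(4) + (5)·(5) + (6)·(6) + (8)·(8) = 170.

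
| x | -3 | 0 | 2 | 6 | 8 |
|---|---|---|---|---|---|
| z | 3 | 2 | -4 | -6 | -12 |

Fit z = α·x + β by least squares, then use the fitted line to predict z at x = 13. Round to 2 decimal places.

ẑ = -17.16

With design matrix M, MᵀM = [[113, 13]; [13, 5]] and Mᵀz = [-149, -17]ᵀ.
det = 113·5 − 13² = 396.
α = ((-149)·5 − 13·(-17))/396 = -131/99; β = (113·(-17) − 13·(-149))/396 = 4/99.
At x = 13: ẑ = (-131/99)·(13) + (4/99)·(1) = -1699/99.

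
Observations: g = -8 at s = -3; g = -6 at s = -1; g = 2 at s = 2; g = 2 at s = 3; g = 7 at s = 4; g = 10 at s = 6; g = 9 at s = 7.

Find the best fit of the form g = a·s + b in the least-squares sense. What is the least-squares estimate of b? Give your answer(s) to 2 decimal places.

With design matrix A, AᵀA = [[124, 18]; [18, 7]] and Aᵀg = [191, 16]ᵀ.
Eliminating b: 7·(row 1) − 18·(row 2) gives 544·a = 7·191 − 18·16 = 1049, so a = 1049/544.
Then b = (16 − 18·(1049/544))/7 = -727/272.

b = -2.67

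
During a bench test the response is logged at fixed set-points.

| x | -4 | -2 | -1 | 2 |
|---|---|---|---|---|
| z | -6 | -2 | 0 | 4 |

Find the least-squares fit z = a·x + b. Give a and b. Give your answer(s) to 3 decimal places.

Compute the Gram sums: Σx·x = 25, Σx = -5, Σ1 = 4.
For Aᵀz: Σx·z = 36, Σz = -4.
Normal equations: [[25, -5]; [-5, 4]]·[a, b]ᵀ = [36, -4]ᵀ.
det = 25·4 − (-5)² = 75.
a = (36·4 − (-5)·(-4))/75 = 124/75; b = (25·(-4) − (-5)·36)/75 = 16/15.

a = 1.653, b = 1.067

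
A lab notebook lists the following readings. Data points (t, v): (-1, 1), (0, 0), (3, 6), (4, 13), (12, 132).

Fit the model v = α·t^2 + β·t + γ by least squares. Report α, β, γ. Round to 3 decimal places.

α = 0.971, β = -0.622, γ = -0.381

The normal system AᵀA·[α, β, γ]ᵀ = Aᵀv is [[21074, 1818, 170]; [1818, 170, 18]; [170, 18, 5]]·[α, β, γ]ᵀ = [19271, 1653, 152]ᵀ.
Solving the 3×3 system (Gaussian elimination) gives α = 8931/9196, β = -5721/9196, γ = -875/2299.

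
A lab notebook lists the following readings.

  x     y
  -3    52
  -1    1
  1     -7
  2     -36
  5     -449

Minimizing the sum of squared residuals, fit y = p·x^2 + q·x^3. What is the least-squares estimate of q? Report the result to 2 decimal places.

Compute the Gram sums: Σx^2·x^2 = 724, Σx^2·x^3 = 2914, Σx^3·x^3 = 16420.
Right-hand side: Σx^2·y = -10907, Σx^3·y = -57825.
AᵀA·[p, q]ᵀ = Aᵀy becomes [[724, 2914]; [2914, 16420]]·[p, q]ᵀ = [-10907, -57825]ᵀ.
Δ = 724·16420 − 2914² = 3396684.
p = ((-10907)·16420 − 2914·(-57825))/3396684 = -5295445/1698342; q = (724·(-57825) − 2914·(-10907))/3396684 = -5041151/1698342.

q = -2.97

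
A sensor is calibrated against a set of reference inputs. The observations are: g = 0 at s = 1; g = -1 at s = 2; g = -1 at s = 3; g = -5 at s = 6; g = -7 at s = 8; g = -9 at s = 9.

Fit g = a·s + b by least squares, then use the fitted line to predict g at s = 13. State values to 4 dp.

ĝ = -12.8936

Entries of XᵀX: Σs·s = 195, Σs = 29, Σ1 = 6.
And Σs·g = -172, Σg = -23.
So XᵀX·[a, b]ᵀ = Xᵀg: [[195, 29]; [29, 6]]·[a, b]ᵀ = [-172, -23]ᵀ.
Determinant 195·6 − 29² = 329.
a = ((-172)·6 − 29·(-23))/329 = -365/329; b = (195·(-23) − 29·(-172))/329 = 503/329.
At s = 13: ĝ = (-365/329)·(13) + (503/329)·(1) = -606/47.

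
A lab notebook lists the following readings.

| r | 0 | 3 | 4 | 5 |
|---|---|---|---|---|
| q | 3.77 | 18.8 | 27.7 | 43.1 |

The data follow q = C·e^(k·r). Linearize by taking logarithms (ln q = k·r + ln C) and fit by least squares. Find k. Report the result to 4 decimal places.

Taking logs, ln q = k·r + ln C, so regress ln q on r.
Σr = 12.0000, Σ(r)² = 50.0000, Σln q = 11.3459, Σr·ln q = 40.9049.
Equations: 50.0000·k + 12.0000·ln C = 40.9049;  12.0000·k + 4·ln C = 11.3459.
Solving (det = 56.0000): k = 0.49052, ln C = 1.36492.

k = 0.4905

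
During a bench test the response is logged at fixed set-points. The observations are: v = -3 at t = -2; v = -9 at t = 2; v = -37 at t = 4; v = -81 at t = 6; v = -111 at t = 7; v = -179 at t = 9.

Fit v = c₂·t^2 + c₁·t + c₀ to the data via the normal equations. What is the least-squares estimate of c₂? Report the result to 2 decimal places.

c₂ = -2.07

Compute the Gram sums: Σt^2·t^2 = 10546, Σt^2·t = 1352, Σt^2 = 190, Σt·t = 190, Σt = 26, Σ1 = 6.
And Σt^2·v = -23494, Σt·v = -3034, Σv = -420.
Solving the 3×3 system (Gaussian elimination) gives c₂ = -109901/53085, c₁ = -82037/53085, c₀ = 39914/17695.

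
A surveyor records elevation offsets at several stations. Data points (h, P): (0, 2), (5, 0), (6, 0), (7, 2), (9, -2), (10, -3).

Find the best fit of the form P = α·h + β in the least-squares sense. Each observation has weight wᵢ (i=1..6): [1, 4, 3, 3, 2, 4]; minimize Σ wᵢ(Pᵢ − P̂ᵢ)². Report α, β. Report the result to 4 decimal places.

α = -0.5274, β = 3.1589

With design matrix X, XᵀWX = [[917, 117]; [117, 17]] and XᵀWP = [-114, -8]ᵀ.
det = 917·17 − 117² = 1900.
α = ((-114)·17 − 117·(-8))/1900 = -501/950; β = (917·(-8) − 117·(-114))/1900 = 3001/950.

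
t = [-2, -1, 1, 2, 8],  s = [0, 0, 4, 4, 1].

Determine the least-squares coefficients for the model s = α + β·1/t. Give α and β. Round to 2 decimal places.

α = 1.74, β = 2.35

The normal system XᵀX·[α, β]ᵀ = Xᵀs is [[5, 1/8]; [1/8, 161/64]]·[α, β]ᵀ = [9, 49/8]ᵀ.
Eliminating β: (161/64)·(row 1) − (1/8)·(row 2) gives (201/16)·α = (161/64)·9 − (1/8)·(49/8) = 175/8, so α = 350/201.
Then β = ((49/8) − (1/8)·(350/201))/(161/64) = 472/201.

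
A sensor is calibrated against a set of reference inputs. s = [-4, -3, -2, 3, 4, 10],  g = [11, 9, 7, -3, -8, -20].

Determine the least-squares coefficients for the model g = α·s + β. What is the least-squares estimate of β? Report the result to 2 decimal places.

Sums needed: Σs·s = 154, Σs = 8, Σ1 = 6.
And Σs·g = -326, Σg = -4.
det = 154·6 − 8² = 860.
α = ((-326)·6 − 8·(-4))/860 = -481/215; β = (154·(-4) − 8·(-326))/860 = 498/215.

β = 2.32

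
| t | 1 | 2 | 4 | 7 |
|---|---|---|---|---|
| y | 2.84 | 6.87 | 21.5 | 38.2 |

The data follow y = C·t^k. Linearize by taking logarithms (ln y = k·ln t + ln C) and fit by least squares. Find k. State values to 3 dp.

Let Y = ln y. Fitting Y = k·ln t + ln C by least squares:
Σln t = 4.0254, Σ(ln t)² = 6.1888, Σln y = 9.6819, Σln t·ln y = 12.6777.
Equations: 6.1888·k + 4.0254·ln C = 12.6777;  4.0254·k + 4·ln C = 9.6819.
Δ = 6.1888·4 − (4.0254)² = 8.5519; k = (12.6777·4 − 4.0254·9.6819)/8.5519 = 1.37254, ln C = (6.1888·9.6819 − 4.0254·12.6777)/8.5519 = 1.03923.

k = 1.373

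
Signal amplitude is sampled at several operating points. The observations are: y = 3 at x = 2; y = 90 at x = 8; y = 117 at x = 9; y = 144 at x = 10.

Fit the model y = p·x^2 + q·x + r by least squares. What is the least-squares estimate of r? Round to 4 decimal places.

Entries of MᵀM: Σx^2·x^2 = 20673, Σx^2·x = 2249, Σx^2 = 249, Σx·x = 249, Σx = 29, Σ1 = 4.
Right-hand side: Σx^2·y = 29649, Σx·y = 3219, Σy = 354.
MᵀM·[p, q, r]ᵀ = Mᵀy becomes [[20673, 2249, 249]; [2249, 249, 29]; [249, 29, 4]]·[p, q, r]ᵀ = [29649, 3219, 354]ᵀ.
Solving the 3×3 system (Gaussian elimination) gives p = 2175/1412, q = -1131/1412, r = -558/353.

r = -1.5807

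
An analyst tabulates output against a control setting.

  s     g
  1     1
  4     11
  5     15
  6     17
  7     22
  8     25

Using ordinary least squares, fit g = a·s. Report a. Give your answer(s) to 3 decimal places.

The normal equations are: 191·a = 576.
(Σs·s = 191, Σs·g = 576.)
Hence a = 576 / 191 ≈ 3.01571.

a = 3.016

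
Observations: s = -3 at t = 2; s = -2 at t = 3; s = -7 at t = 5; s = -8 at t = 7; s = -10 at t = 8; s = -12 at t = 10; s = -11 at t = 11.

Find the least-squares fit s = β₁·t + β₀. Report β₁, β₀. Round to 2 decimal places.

The normal system AᵀA·[β₁, β₀]ᵀ = Aᵀs is [[372, 46]; [46, 7]]·[β₁, β₀]ᵀ = [-424, -53]ᵀ.
Determinant 372·7 − 46² = 488.
β₁ = ((-424)·7 − 46·(-53))/488 = -265/244; β₀ = (372·(-53) − 46·(-424))/488 = -53/122.

β₁ = -1.09, β₀ = -0.43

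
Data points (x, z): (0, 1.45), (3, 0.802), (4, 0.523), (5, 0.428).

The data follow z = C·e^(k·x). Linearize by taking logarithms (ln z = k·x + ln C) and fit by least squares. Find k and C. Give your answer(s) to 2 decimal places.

Linearized form: ln z = k·x + ln C. From the 4 transformed points,
Σx = 12.0000, Σ(x)² = 50.0000, Σln z = -1.3459, Σx·ln z = -7.4978.
Equations: 50.0000·k + 12.0000·ln C = -7.4978;  12.0000·k + 4·ln C = -1.3459.
Solving (det = 56.0000): k = -0.24715, ln C = 0.40498, so C = exp(0.40498) = 1.49928.

k = -0.25, C = 1.50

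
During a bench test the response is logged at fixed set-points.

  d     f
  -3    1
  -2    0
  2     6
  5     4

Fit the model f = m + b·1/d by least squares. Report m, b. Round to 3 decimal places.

m = 2.948, b = 5.928

Entries of MᵀM: Σ1 = 4, Σ1/d = -2/15, Σ1/d·1/d = 293/450.
Right-hand side: Σf = 11, Σ1/d·f = 52/15.
det = 4·(293/450) − (-2/15)² = 194/75.
m = (11·(293/450) − (-2/15)·(52/15))/(194/75) = 3431/1164; b = (4·(52/15) − (-2/15)·11)/(194/75) = 575/97.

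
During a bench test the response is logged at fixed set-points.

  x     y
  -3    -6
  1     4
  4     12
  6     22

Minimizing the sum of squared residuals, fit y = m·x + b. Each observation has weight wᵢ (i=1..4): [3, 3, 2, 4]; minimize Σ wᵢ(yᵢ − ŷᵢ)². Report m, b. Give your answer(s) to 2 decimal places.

The normal equations are: 206·m + 26·b = 690;  26·m + 12·b = 106.
Eliminating b: 12·(row 1) − 26·(row 2) gives 1796·m = 12·690 − 26·106 = 5524, so m = 1381/449.
Then b = (106 − 26·(1381/449))/12 = 974/449.

m = 3.08, b = 2.17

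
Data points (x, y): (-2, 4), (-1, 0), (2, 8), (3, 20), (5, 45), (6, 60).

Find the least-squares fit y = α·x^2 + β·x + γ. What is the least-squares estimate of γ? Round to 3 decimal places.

γ = 0.895

With design matrix A, AᵀA = [[2035, 367, 79]; [367, 79, 13]; [79, 13, 6]] and Aᵀy = [3513, 653, 137]ᵀ.
Row-reducing yields α = 2570/1833, β = 313/195, γ = 2734/3055.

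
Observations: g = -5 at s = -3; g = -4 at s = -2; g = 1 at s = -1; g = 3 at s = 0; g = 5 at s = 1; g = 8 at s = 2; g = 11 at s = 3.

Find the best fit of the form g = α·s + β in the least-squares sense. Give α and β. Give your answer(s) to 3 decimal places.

α = 2.714, β = 2.714

Entries of XᵀX: Σs·s = 28, Σs = 0, Σ1 = 7.
Right-hand side: Σs·g = 76, Σg = 19.
Normal equations: [[28, 0]; [0, 7]]·[α, β]ᵀ = [76, 19]ᵀ.
Δ = 28·7 − 0² = 196.
α = (76·7 − 0·19)/196 = 19/7; β = (28·19 − 0·76)/196 = 19/7.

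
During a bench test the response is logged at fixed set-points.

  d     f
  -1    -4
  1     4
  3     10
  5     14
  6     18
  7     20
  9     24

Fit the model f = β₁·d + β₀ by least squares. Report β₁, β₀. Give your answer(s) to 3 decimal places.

β₁ = 2.770, β₀ = 0.412

Forming MᵀM = [[202, 30]; [30, 7]] and Mᵀf = [572, 86]ᵀ gives MᵀM·[β₁, β₀]ᵀ = Mᵀf.
Eliminating β₀: 7·(row 1) − 30·(row 2) gives 514·β₁ = 7·572 − 30·86 = 1424, so β₁ = 712/257.
Then β₀ = (86 − 30·(712/257))/7 = 106/257.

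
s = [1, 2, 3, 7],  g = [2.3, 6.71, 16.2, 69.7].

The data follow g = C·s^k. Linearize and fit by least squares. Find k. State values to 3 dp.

k = 1.773

Linearized form: ln g = k·ln s + ln C. From the 4 transformed points,
Σln s = 3.7377, Σ(ln s)² = 5.4740, Σln g = 9.7657, Σln s·ln g = 12.6380.
Equations: 5.4740·k + 3.7377·ln C = 12.6380;  3.7377·k + 4·ln C = 9.7657.
Slope k = (n·Σln s·ln g − Σln s·Σln g)/(n·Σ(ln s)² − (Σln s)²) = (4·12.6380 − 3.7377·9.7657)/7.9257 = 1.77281; ln C = (Σln g − k·Σln s)/n = 0.78488.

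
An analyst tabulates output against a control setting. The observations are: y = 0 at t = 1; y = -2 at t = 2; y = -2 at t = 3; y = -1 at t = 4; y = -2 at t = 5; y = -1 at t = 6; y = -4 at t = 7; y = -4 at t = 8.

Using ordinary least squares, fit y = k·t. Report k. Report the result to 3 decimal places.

XᵀX·[k]ᵀ = Xᵀy reads: 204·k = -90.
(Σt·t = 204, Σt·y = -90.)
k = (-90)/204 = -0.441176.

k = -0.441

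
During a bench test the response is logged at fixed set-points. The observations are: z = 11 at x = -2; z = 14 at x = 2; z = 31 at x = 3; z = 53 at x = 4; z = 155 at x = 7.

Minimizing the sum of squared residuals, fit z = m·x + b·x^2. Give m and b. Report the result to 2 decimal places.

m = 0.98, b = 3.03

Compute the Gram sums: Σx·x = 82, Σx·x^2 = 434, Σx^2·x^2 = 2770.
Right-hand side: Σx·z = 1396, Σx^2·z = 8822.
So AᵀA·[m, b]ᵀ = Aᵀz: [[82, 434]; [434, 2770]]·[m, b]ᵀ = [1396, 8822]ᵀ.
Δ = 82·2770 − 434² = 38784.
m = (1396·2770 − 434·8822)/38784 = 3181/3232; b = (82·8822 − 434·1396)/38784 = 9795/3232.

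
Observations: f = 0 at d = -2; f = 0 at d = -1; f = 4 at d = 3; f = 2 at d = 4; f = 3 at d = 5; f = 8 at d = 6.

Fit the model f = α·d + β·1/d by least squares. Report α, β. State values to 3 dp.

α = 1.015, β = -1.557

From the data, Σd·d = 91, Σd·1/d = 6, Σ1/d·1/d = 5369/3600.
And Σd·f = 83, Σ1/d·f = 113/30.
Δ = 91·(5369/3600) − 6² = 358979/3600.
α = (83·(5369/3600) − 6·(113/30))/(358979/3600) = 364267/358979; β = (91·(113/30) − 6·83)/(358979/3600) = -558840/358979.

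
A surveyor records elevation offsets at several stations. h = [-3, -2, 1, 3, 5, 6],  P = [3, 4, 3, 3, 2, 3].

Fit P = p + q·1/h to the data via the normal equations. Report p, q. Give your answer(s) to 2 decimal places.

p = 3.07, q = -0.49

From the data, Σ1 = 6, Σ1/h = 13/15, Σ1/h·1/h = 77/50.
Moment sums: ΣP = 18, Σ1/h·P = 19/10.
Normal equations: [[6, 13/15]; [13/15, 77/50]]·[p, q]ᵀ = [18, 19/10]ᵀ.
Eliminating q: (77/50)·(row 1) − (13/15)·(row 2) gives (382/45)·p = (77/50)·18 − (13/15)·(19/10) = 3911/150, so p = 11733/3820.
Then q = ((19/10) − (13/15)·(11733/3820))/(77/50) = -189/382.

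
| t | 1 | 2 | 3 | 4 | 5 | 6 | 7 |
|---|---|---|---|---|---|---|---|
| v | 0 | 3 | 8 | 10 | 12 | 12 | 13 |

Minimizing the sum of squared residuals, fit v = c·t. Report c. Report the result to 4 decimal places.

c = 2.0929

Sums needed: Σt·t = 140.
For Xᵀv: Σt·v = 293.
So XᵀX·[c]ᵀ = Xᵀv: [[140]]·[c]ᵀ = [293]ᵀ.
c = 293/140 = 2.09286.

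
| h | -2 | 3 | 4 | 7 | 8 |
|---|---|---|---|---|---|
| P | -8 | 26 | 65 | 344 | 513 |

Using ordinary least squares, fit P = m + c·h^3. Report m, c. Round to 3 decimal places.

m = -0.065, c = 1.002

Entries of AᵀA: Σ1 = 5, Σh^3 = 938, Σh^3·h^3 = 384682.
Moment sums: ΣP = 940, Σh^3·P = 385574.
Normal equations: [[5, 938]; [938, 384682]]·[m, c]ᵀ = [940, 385574]ᵀ.
Determinant 5·384682 − 938² = 1043566.
m = (940·384682 − 938·385574)/1043566 = -33666/521783; c = (5·385574 − 938·940)/1043566 = 523075/521783.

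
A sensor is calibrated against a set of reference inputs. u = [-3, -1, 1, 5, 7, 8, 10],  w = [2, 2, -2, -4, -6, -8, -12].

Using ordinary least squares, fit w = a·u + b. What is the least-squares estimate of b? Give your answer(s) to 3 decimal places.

b = -0.059

Compute the Gram sums: Σu·u = 249, Σu = 27, Σ1 = 7.
Moment sums: Σu·w = -256, Σw = -28.
Normal equations: [[249, 27]; [27, 7]]·[a, b]ᵀ = [-256, -28]ᵀ.
Eliminating b: 7·(row 1) − 27·(row 2) gives 1014·a = 7·(-256) − 27·(-28) = -1036, so a = -518/507.
Then b = ((-28) − 27·(-518/507))/7 = -10/169.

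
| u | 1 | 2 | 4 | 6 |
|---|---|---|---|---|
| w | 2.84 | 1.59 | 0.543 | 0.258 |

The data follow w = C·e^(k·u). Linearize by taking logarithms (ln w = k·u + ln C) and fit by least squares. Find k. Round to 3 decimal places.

k = -0.482

Taking logs, ln w = k·u + ln C, so regress ln w on u.
Σu = 13.0000, Σ(u)² = 57.0000, Σln w = -0.4579, Σu·ln w = -8.6001.
Normal system: [[57.0000, 13.0000]; [13.0000, 4]]·[k, ln C]ᵀ = [-8.6001, -0.4579]ᵀ.
Solving (det = 59.0000): k = -0.48216, ln C = 1.45255.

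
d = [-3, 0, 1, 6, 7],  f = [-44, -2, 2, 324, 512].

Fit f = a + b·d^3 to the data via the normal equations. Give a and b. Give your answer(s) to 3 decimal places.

a = -1.536, b = 1.500

Normal-equation sums: Σ1 = 5, Σd^3 = 533, Σd^3·d^3 = 165035.
Right-hand side: Σf = 792, Σd^3·f = 246790.
MᵀM·[a, b]ᵀ = Mᵀf becomes [[5, 533]; [533, 165035]]·[a, b]ᵀ = [792, 246790]ᵀ.
Determinant 5·165035 − 533² = 541086.
a = (792·165035 − 533·246790)/541086 = -31975/20811; b = (5·246790 − 533·792)/541086 = 405907/270543.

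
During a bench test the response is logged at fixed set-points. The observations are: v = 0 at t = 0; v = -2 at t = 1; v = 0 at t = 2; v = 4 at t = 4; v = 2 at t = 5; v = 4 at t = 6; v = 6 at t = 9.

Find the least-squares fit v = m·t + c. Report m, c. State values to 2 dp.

The normal equations are: 163·m + 27·c = 102;  27·m + 7·c = 14.
Determinant 163·7 − 27² = 412.
m = (102·7 − 27·14)/412 = 84/103; c = (163·14 − 27·102)/412 = -118/103.

m = 0.82, c = -1.15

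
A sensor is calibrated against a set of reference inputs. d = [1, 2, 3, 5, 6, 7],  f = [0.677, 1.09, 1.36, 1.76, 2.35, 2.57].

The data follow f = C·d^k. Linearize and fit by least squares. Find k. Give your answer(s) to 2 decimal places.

k = 0.67

Let Y = ln f. Fitting Y = k·ln d + ln C by least squares:
XᵀX = [[11.2747, 7.1389]; [7.1389, 6]], rhs = [4.6750, 2.3672]ᵀ  (here Σln d = 7.1389, Σ(ln d)² = 11.2747, Σln f = 2.3672, Σln d·ln f = 4.6750).
Slope k = (n·Σln d·ln f − Σln d·Σln f)/(n·Σ(ln d)² − (Σln d)²) = (6·4.6750 − 7.1389·2.3672)/16.6845 = 0.66834; ln C = (Σln f − k·Σln d)/n = -0.40067.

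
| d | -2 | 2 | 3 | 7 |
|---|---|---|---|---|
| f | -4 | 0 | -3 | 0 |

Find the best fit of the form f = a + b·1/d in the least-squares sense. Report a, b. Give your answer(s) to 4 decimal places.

a = -2.1297, b = 3.1893

Setting ∂/∂a … = 0 gives: 4·a + (10/21)·b = -7;  (10/21)·a + (557/882)·b = 1.
(Σ1 = 4, Σ1/d = 10/21, Σ1/d·1/d = 557/882, Σf = -7, Σ1/d·f = 1.)
det = 4·(557/882) − (10/21)² = 338/147.
a = ((-7)·(557/882) − (10/21)·1)/(338/147) = -4319/2028; b = (4·1 − (10/21)·(-7))/(338/147) = 539/169.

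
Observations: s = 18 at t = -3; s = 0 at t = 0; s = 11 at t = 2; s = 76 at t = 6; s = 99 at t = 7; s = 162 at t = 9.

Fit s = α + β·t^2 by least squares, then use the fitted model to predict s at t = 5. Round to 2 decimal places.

ŝ = 51.37

From the data, Σ1 = 6, Σt^2 = 179, Σt^2·t^2 = 10355.
For Xᵀs: Σs = 366, Σt^2·s = 20915.
Δ = 6·10355 − 179² = 30089.
α = (366·10355 − 179·20915)/30089 = 46145/30089; β = (6·20915 − 179·366)/30089 = 59976/30089.
At t = 5: ŝ = (46145/30089)·(1) + (59976/30089)·(25) = 1545545/30089.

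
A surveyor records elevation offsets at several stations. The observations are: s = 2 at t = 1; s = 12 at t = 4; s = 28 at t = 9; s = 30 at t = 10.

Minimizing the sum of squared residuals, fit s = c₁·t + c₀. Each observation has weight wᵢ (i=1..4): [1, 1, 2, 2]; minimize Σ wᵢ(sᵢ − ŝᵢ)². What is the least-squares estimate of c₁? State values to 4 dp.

Forming MᵀWM = [[379, 43]; [43, 6]] and MᵀWs = [1154, 130]ᵀ gives MᵀWM·[c₁, c₀]ᵀ = MᵀWs.
Eliminating c₀: 6·(row 1) − 43·(row 2) gives 425·c₁ = 6·1154 − 43·130 = 1334, so c₁ = 1334/425.
Then c₀ = (130 − 43·(1334/425))/6 = -352/425.

c₁ = 3.1388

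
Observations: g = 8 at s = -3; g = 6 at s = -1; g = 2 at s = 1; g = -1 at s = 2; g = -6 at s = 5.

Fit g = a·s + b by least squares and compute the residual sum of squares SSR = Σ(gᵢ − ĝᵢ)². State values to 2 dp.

SSR = 2.09

MᵀM·[a, b]ᵀ = Mᵀg reads: 40·a + 4·b = -60;  4·a + 5·b = 9.
(Σs·s = 40, Σs = 4, Σ1 = 5, Σs·g = -60, Σg = 9.)
Δ = 40·5 − 4² = 184.
a = ((-60)·5 − 4·9)/184 = -42/23; b = (40·9 − 4·(-60))/184 = 75/23.
Residuals: -17/23, 21/23, 13/23, -14/23, -3/23; SSR = 48/23.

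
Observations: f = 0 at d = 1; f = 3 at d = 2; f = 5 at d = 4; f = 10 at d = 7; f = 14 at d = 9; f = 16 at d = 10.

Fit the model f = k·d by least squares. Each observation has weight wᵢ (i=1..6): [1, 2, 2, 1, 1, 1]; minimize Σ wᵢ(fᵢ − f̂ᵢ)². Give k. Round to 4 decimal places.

k = 1.5055

Entries of XᵀWX: Σwᵢ·d·d = 271.
For XᵀWf: Σwᵢ·d·f = 408.
Normal equations: [[271]]·[k]ᵀ = [408]ᵀ.
k = 408/271 = 1.50554.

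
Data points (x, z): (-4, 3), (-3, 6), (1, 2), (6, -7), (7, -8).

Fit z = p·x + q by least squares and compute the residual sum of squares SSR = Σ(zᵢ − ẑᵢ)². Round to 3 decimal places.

MᵀM·[p, q]ᵀ = Mᵀz reads: 111·p + 7·q = -126;  7·p + 5·q = -4.
(Σx·x = 111, Σx = 7, Σ1 = 5, Σx·z = -126, Σz = -4.)
Eliminating q: 5·(row 1) − 7·(row 2) gives 506·p = 5·(-126) − 7·(-4) = -602, so p = -301/253.
Then q = ((-4) − 7·(-301/253))/5 = 219/253.
Residuals: -664/253, 36/23, 588/253, -8/11, -136/253; SSR = 3936/253.

SSR = 15.557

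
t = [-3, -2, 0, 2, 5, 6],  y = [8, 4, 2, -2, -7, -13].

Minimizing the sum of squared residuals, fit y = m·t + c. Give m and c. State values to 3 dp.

Forming XᵀX = [[78, 8]; [8, 6]] and Xᵀy = [-149, -8]ᵀ gives XᵀX·[m, c]ᵀ = Xᵀy.
Eliminating c: 6·(row 1) − 8·(row 2) gives 404·m = 6·(-149) − 8·(-8) = -830, so m = -415/202.
Then c = ((-8) − 8·(-415/202))/6 = 142/101.

m = -2.054, c = 1.406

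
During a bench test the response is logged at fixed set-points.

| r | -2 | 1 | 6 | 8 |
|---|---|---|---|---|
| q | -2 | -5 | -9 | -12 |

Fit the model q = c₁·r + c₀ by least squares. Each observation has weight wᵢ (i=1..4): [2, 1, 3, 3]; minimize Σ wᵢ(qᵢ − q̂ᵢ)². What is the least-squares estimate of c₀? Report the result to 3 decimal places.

Forming XᵀWX = [[309, 39]; [39, 9]] and XᵀWq = [-447, -72]ᵀ gives XᵀWX·[c₁, c₀]ᵀ = XᵀWq.
Δ = 309·9 − 39² = 1260.
c₁ = ((-447)·9 − 39·(-72))/1260 = -27/28; c₀ = (309·(-72) − 39·(-447))/1260 = -107/28.

c₀ = -3.821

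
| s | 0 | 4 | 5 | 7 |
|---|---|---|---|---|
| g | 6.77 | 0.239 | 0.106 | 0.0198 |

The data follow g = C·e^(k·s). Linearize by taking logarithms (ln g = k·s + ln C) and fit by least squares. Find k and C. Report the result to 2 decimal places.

Let Y = ln g. Fitting Y = k·s + ln C by least squares:
Sums: Σs = 16.0000, Σ(s)² = 90.0000, Σln g = -5.6852, Σs·ln g = -44.4013.
Normal system: [[90.0000, 16.0000]; [16.0000, 4]]·[k, ln C]ᵀ = [-44.4013, -5.6852]ᵀ.
Slope k = (n·Σs·ln g − Σs·Σln g)/(n·Σ(s)² − (Σs)²) = (4·-44.4013 − 16.0000·-5.6852)/104.0000 = -0.83310; ln C = (Σln g − k·Σs)/n = 1.91110, so C = exp(1.91110) = 6.76049.

k = -0.83, C = 6.76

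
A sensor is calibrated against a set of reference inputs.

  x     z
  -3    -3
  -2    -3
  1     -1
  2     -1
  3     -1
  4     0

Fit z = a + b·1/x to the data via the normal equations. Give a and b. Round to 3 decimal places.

a = -1.847, b = 1.667

Entries of MᵀM: Σ1 = 6, Σ1/x = 5/4, Σ1/x·1/x = 257/144.
For Mᵀz: Σz = -9, Σ1/x·z = 2/3.
So MᵀM·[a, b]ᵀ = Mᵀz: [[6, 5/4]; [5/4, 257/144]]·[a, b]ᵀ = [-9, 2/3]ᵀ.
det = 6·(257/144) − (5/4)² = 439/48.
a = ((-9)·(257/144) − (5/4)·(2/3))/(439/48) = -811/439; b = (6·(2/3) − (5/4)·(-9))/(439/48) = 732/439.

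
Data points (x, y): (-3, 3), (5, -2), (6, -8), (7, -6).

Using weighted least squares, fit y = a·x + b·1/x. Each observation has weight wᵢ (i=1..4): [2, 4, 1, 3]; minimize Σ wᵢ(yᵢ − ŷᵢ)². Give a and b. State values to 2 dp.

a = -0.82, b = 1.46

MᵀWM·[a, b]ᵀ = MᵀWy reads: 301·a + 10·b = -232;  10·a + (2309/4900)·b = -788/105.
(Σwᵢ·x·x = 301, Σwᵢ·x·1/x = 10, Σwᵢ·1/x·1/x = 2309/4900, Σwᵢ·x·y = -232, Σwᵢ·1/x·y = -788/105.)
Eliminating b: (2309/4900)·(row 1) − 10·(row 2) gives (29287/700)·a = (2309/4900)·(-232) − 10·(-788/105) = -125966/3675, so a = -503864/615027.
Then b = ((-788/105) − 10·(-503864/615027))/(2309/4900) = 128240/87861.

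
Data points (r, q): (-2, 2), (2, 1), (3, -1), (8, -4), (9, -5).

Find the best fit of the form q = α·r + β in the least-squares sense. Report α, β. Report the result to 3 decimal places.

α = -0.659, β = 1.234

The normal system MᵀM·[α, β]ᵀ = Mᵀq is [[162, 20]; [20, 5]]·[α, β]ᵀ = [-82, -7]ᵀ.
Determinant 162·5 − 20² = 410.
α = ((-82)·5 − 20·(-7))/410 = -27/41; β = (162·(-7) − 20·(-82))/410 = 253/205.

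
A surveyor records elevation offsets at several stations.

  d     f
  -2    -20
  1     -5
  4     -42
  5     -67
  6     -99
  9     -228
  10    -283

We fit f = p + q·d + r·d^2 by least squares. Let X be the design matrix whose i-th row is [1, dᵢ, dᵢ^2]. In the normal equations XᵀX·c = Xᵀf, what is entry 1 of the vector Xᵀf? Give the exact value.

Entry 1 ↔ basis 1, so (Xᵀf)_{1} = Σᵢ fᵢ = (1)·(-20) + (1)·(-5) + (1)·(-42) + (1)·(-67) + (1)·(-99) + (1)·(-228) + (1)·(-283) = -744.

-744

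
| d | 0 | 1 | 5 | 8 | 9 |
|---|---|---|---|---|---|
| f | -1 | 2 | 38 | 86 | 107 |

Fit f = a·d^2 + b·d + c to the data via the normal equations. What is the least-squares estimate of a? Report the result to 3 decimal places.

With design matrix A, AᵀA = [[11283, 1367, 171]; [1367, 171, 23]; [171, 23, 5]] and Aᵀf = [15123, 1843, 232]ᵀ.
Solving the 3×3 system (Gaussian elimination) gives a = 5757/5464, b = 13767/5464, c = -836/683.

a = 1.054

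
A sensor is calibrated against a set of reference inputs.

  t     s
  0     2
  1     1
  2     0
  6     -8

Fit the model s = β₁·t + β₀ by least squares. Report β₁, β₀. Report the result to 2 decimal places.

β₁ = -1.72, β₀ = 2.63

From the data, Σt·t = 41, Σt = 9, Σ1 = 4.
Moment sums: Σt·s = -47, Σs = -5.
Δ = 41·4 − 9² = 83.
β₁ = ((-47)·4 − 9·(-5))/83 = -143/83; β₀ = (41·(-5) − 9·(-47))/83 = 218/83.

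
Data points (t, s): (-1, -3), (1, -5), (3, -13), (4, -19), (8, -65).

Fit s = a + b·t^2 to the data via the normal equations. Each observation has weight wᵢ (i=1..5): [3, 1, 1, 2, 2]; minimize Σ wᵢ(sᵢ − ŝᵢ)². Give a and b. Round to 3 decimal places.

From the data, Σwᵢ·1 = 9, Σwᵢ·t^2 = 173, Σwᵢ·t^2·t^2 = 8789.
And Σwᵢ·s = -195, Σwᵢ·t^2·s = -9059.
MᵀWM·[a, b]ᵀ = MᵀWs becomes [[9, 173]; [173, 8789]]·[a, b]ᵀ = [-195, -9059]ᵀ.
det = 9·8789 − 173² = 49172.
a = ((-195)·8789 − 173·(-9059))/49172 = -36662/12293; b = (9·(-9059) − 173·(-195))/49172 = -11949/12293.

a = -2.982, b = -0.972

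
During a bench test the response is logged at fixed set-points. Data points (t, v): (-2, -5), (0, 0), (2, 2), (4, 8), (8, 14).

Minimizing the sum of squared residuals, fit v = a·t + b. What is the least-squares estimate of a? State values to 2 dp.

Compute the Gram sums: Σt·t = 88, Σt = 12, Σ1 = 5.
Right-hand side: Σt·v = 158, Σv = 19.
XᵀX·[a, b]ᵀ = Xᵀv becomes [[88, 12]; [12, 5]]·[a, b]ᵀ = [158, 19]ᵀ.
Determinant 88·5 − 12² = 296.
a = (158·5 − 12·19)/296 = 281/148; b = (88·19 − 12·158)/296 = -28/37.

a = 1.90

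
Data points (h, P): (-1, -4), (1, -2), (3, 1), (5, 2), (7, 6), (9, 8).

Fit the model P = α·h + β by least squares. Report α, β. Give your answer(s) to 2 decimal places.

α = 1.21, β = -3.02

Setting ∂/∂α … = 0 gives: 166·α + 24·β = 129;  24·α + 6·β = 11.
Eliminating β: 6·(row 1) − 24·(row 2) gives 420·α = 6·129 − 24·11 = 510, so α = 17/14.
Then β = (11 − 24·(17/14))/6 = -127/42.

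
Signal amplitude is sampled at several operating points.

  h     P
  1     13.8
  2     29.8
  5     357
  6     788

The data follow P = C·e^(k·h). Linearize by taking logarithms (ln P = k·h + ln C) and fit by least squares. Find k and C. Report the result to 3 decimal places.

k = 0.814, C = 6.006

Let Y = ln P. Fitting Y = k·h + ln C by least squares:
XᵀX = [[66.0000, 14.0000]; [14.0000, 4]], rhs = [78.8194, 18.5664]ᵀ  (here Σh = 14.0000, Σ(h)² = 66.0000, Σln P = 18.5664, Σh·ln P = 78.8194).
Slope k = (n·Σh·ln P − Σh·Σln P)/(n·Σ(h)² − (Σh)²) = (4·78.8194 − 14.0000·18.5664)/68.0000 = 0.81394; ln C = (Σln P − k·Σh)/n = 1.79283, so C = exp(1.79283) = 6.00640.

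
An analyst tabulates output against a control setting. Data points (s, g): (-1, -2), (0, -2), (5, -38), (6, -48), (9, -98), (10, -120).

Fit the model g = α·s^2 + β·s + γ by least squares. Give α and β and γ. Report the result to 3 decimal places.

α = -0.979, β = -1.885, γ = -2.583

Compute the Gram sums: Σs^2·s^2 = 18483, Σs^2·s = 2069, Σs^2 = 243, Σs·s = 243, Σs = 29, Σ1 = 6.
And Σs^2·g = -22618, Σs·g = -2558, Σg = -308.
Normal equations: [[18483, 2069, 243]; [2069, 243, 29]; [243, 29, 6]]·[α, β, γ]ᵀ = [-22618, -2558, -308]ᵀ.
Row-reducing yields α = -64967/66378, β = -41709/22126, γ = -85730/33189.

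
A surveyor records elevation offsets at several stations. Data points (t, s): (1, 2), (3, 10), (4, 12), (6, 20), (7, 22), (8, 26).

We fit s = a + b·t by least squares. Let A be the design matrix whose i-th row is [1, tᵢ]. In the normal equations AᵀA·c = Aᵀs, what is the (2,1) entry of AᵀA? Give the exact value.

Row 2 ↔ basis t, column 1 ↔ basis 1, so (AᵀA)_{2,1} = Σᵢ t = (1)·(1) + (3)·(1) + (4)·(1) + (6)·(1) + (7)·(1) + (8)·(1) = 29.

29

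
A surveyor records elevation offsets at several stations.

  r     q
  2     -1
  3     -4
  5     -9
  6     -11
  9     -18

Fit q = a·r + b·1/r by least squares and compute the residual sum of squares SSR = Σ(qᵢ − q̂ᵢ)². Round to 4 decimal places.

SSR = 0.1237

Compute the Gram sums: Σr·r = 155, Σr·1/r = 5, Σ1/r·1/r = 1787/4050.
For Mᵀq: Σr·q = -287, Σ1/r·q = -112/15.
MᵀM·[a, b]ᵀ = Mᵀq becomes [[155, 5]; [5, 1787/4050]]·[a, b]ᵀ = [-287, -112/15]ᵀ.
det = 155·(1787/4050) − 5² = 35147/810.
a = ((-287)·(1787/4050) − 5·(-112/15))/(35147/810) = -51667/25105; b = (155·(-112/15) − 5·(-287))/(35147/810) = 32130/5021.
Residuals: -2096/25105, 1031/25105, 52/5021, 7072/25105, -4737/25105; SSR = 3106/25105.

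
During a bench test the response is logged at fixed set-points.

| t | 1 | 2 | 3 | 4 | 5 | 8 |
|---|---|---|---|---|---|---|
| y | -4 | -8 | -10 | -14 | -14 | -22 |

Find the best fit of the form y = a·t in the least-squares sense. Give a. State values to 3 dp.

The normal system XᵀX·[a]ᵀ = Xᵀy is [[119]]·[a]ᵀ = [-352]ᵀ.
a = (-352)/119 = -2.95798.

a = -2.958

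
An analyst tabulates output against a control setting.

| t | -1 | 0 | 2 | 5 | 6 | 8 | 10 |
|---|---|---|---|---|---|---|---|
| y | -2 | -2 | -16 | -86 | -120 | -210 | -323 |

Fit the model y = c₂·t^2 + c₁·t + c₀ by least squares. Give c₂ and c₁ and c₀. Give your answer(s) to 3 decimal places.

With design matrix A, AᵀA = [[16034, 1860, 230]; [1860, 230, 30]; [230, 30, 7]] and Aᵀy = [-52276, -6090, -759]ᵀ.
Inverting the 3×3 Gram matrix, [c₂, c₁, c₀]ᵀ = [-102313/33397, -52266/33397, -35479/33397]ᵀ.

c₂ = -3.064, c₁ = -1.565, c₀ = -1.062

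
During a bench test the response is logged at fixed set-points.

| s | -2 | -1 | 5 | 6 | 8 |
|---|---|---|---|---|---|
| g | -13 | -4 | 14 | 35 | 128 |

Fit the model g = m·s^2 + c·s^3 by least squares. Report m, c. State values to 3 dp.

m = -2.009, c = 0.501

Entries of AᵀA: Σs^2·s^2 = 6034, Σs^2·s^3 = 43636, Σs^3·s^3 = 324490.
For Aᵀg: Σs^2·g = 9746, Σs^3·g = 74954.
Δ = 6034·324490 − 43636² = 53872164.
m = (9746·324490 − 43636·74954)/53872164 = -9017767/4489347; c = (6034·74954 − 43636·9746)/53872164 = 2249665/4489347.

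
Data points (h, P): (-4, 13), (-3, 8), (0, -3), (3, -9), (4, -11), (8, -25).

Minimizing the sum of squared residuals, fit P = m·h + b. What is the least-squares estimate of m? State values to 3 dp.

Sums needed: Σh·h = 114, Σh = 8, Σ1 = 6.
And Σh·P = -347, ΣP = -27.
Normal equations: [[114, 8]; [8, 6]]·[m, b]ᵀ = [-347, -27]ᵀ.
Determinant 114·6 − 8² = 620.
m = ((-347)·6 − 8·(-27))/620 = -933/310; b = (114·(-27) − 8·(-347))/620 = -151/310.

m = -3.010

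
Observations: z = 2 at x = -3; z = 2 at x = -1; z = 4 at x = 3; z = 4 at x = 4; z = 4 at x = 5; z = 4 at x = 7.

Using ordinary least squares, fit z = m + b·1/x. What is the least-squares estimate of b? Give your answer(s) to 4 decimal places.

The normal equations are: 6·m + (-57/140)·b = 20;  (-57/140)·m + (237281/176400)·b = 109/105.
Eliminating b: (237281/176400)·(row 1) − (-57/140)·(row 2) gives (92963/11760)·m = (237281/176400)·20 − (-57/140)·(109/105) = 301261/11025, so m = 4820176/1394445.
Then b = ((109/105) − (-57/140)·(4820176/1394445))/(237281/176400) = 169008/92963.

b = 1.8180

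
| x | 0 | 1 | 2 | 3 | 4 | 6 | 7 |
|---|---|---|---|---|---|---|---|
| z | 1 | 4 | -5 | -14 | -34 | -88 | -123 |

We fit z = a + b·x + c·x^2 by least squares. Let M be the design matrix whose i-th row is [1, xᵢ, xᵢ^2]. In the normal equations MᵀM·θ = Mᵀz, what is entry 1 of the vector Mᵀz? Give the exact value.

Entry 1 ↔ basis 1, so (Mᵀz)_{1} = Σᵢ zᵢ = (1)·(1) + (1)·(4) + (1)·(-5) + (1)·(-14) + (1)·(-34) + (1)·(-88) + (1)·(-123) = -259.

-259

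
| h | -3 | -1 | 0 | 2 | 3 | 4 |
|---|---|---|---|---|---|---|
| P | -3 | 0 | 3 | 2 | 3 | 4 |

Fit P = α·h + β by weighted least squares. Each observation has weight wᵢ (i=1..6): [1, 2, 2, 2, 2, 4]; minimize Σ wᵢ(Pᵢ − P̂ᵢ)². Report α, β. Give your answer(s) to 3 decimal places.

Sums needed: Σwᵢ·h·h = 101, Σwᵢ·h = 21, Σwᵢ·1 = 13.
And Σwᵢ·h·P = 99, Σwᵢ·P = 29.
Normal equations: [[101, 21]; [21, 13]]·[α, β]ᵀ = [99, 29]ᵀ.
Determinant 101·13 − 21² = 872.
α = (99·13 − 21·29)/872 = 339/436; β = (101·29 − 21·99)/872 = 425/436.

α = 0.778, β = 0.975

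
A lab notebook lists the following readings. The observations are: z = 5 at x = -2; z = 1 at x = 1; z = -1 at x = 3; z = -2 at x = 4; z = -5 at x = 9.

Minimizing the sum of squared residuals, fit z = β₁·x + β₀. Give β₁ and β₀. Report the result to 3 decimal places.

β₁ = -0.894, β₀ = 2.282

The normal equations are: 111·β₁ + 15·β₀ = -65;  15·β₁ + 5·β₀ = -2.
Δ = 111·5 − 15² = 330.
β₁ = ((-65)·5 − 15·(-2))/330 = -59/66; β₀ = (111·(-2) − 15·(-65))/330 = 251/110.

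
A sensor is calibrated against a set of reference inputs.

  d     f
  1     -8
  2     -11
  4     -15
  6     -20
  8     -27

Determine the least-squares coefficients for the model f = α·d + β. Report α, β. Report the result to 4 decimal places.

α = -2.6159, β = -5.2134

Setting ∂/∂α … = 0 gives: 121·α + 21·β = -426;  21·α + 5·β = -81.
(Σd·d = 121, Σd = 21, Σ1 = 5, Σd·f = -426, Σf = -81.)
Eliminating β: 5·(row 1) − 21·(row 2) gives 164·α = 5·(-426) − 21·(-81) = -429, so α = -429/164.
Then β = ((-81) − 21·(-429/164))/5 = -855/164.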